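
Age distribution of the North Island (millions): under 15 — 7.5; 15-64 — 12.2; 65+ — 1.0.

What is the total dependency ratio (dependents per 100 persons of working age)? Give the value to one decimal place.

Total dependency ratio = (7.5 + 1.0) / 12.2 × 100 = 8.5 / 12.2 × 100 = 69.7

Total dependency ratio: 69.7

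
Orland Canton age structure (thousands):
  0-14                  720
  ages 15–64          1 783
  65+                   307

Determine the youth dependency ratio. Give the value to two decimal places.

Youth dependency ratio: 40.38

Youth dependency ratio = 720 / 1 783 × 100 = 40.38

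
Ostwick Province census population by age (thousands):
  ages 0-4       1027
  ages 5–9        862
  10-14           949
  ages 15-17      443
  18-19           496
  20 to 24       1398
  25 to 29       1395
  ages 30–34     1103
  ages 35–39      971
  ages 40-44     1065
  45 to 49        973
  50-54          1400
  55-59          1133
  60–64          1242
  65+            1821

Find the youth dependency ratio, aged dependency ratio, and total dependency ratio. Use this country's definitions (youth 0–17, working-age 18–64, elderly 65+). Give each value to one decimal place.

Youth dependency ratio: 29.4
Old-age dependency ratio: 16.3
Total dependency ratio: 45.7

0–17: 1027 + 862 + 949 + 443 = 3281
18–64: 496 + 1398 + 1395 + 1103 + 971 + 1065 + 973 + 1400 + 1133 + 1242 = 11176
65+: 1821
Youth dependency ratio = 3281 / 11176 × 100 = 29.4
Old-age dependency ratio = 1821 / 11176 × 100 = 16.3
Total dependency ratio = (3281 + 1821) / 11176 × 100 = 5102 / 11176 × 100 = 45.7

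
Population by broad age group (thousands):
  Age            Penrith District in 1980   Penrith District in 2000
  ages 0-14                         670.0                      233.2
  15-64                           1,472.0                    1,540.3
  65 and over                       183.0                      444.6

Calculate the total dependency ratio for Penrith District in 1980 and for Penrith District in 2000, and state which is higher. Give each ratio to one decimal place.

Penrith District in 1980: (670.0 + 183.0) / 1,472.0 × 100 = 853.0 / 1,472.0 × 100 = 57.9
Penrith District in 2000: (233.2 + 444.6) / 1,540.3 × 100 = 677.8 / 1,540.3 × 100 = 44.0

Penrith District in 1980: 57.9
Penrith District in 2000: 44.0
Higher: Penrith District in 1980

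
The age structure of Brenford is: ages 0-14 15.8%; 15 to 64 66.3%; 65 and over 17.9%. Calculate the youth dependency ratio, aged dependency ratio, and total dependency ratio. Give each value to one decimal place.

Youth dependency ratio: 23.8
Old-age dependency ratio: 27.0
Total dependency ratio: 50.8

Youth dependency ratio = 15.8 / 66.3 × 100 = 23.8
Old-age dependency ratio = 17.9 / 66.3 × 100 = 27.0
Total dependency ratio = (15.8 + 17.9) / 66.3 × 100 = 33.7 / 66.3 × 100 = 50.8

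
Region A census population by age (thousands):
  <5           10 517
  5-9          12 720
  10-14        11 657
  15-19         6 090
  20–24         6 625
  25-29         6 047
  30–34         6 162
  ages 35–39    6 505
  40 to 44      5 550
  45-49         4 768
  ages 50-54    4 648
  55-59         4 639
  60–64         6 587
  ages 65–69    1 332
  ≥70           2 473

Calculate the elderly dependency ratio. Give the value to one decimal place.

0–14: 10 517 + 12 720 + 11 657 = 34 894
15–64: 6 090 + 6 625 + 6 047 + 6 162 + 6 505 + 5 550 + 4 768 + 4 648 + 4 639 + 6 587 = 57 621
65+: 1 332 + 2 473 = 3 805
Old-age dependency ratio = 3 805 / 57 621 × 100 = 6.6

Old-age dependency ratio: 6.6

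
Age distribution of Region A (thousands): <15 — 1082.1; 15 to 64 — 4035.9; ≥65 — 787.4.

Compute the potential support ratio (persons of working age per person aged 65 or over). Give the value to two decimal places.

Potential support ratio = 4035.9 / 787.4 = 5.13

Potential support ratio: 5.13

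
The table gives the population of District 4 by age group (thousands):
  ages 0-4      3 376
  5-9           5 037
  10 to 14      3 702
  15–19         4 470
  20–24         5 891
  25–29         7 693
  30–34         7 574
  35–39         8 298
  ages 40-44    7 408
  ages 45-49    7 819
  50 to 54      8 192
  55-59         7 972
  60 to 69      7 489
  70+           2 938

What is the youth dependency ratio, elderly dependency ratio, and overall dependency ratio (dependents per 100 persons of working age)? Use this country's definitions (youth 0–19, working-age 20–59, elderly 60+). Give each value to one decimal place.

Youth dependency ratio: 27.3
Old-age dependency ratio: 17.1
Total dependency ratio: 44.4

0–19: 3 376 + 5 037 + 3 702 + 4 470 = 16 585
20–59: 5 891 + 7 693 + 7 574 + 8 298 + 7 408 + 7 819 + 8 192 + 7 972 = 60 847
60+: 7 489 + 2 938 = 10 427
Youth dependency ratio = 16 585 / 60 847 × 100 = 27.3
Old-age dependency ratio = 10 427 / 60 847 × 100 = 17.1
Total dependency ratio = (16 585 + 10 427) / 60 847 × 100 = 27 012 / 60 847 × 100 = 44.4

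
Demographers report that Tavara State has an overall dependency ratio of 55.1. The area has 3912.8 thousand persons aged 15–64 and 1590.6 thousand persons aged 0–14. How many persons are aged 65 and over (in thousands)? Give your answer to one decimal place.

Total dependency ratio = (youth + elderly) / working-age × 100
55.1 = (1590.6 + E) / 3912.8 × 100
⇒ 565.4

Aged 65 and over: 565.4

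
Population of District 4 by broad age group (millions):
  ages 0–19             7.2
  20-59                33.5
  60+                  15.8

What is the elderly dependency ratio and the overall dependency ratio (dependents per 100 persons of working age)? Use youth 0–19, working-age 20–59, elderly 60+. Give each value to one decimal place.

Old-age dependency ratio = 15.8 / 33.5 × 100 = 47.2
Total dependency ratio = (7.2 + 15.8) / 33.5 × 100 = 23.0 / 33.5 × 100 = 68.7

Old-age dependency ratio: 47.2
Total dependency ratio: 68.7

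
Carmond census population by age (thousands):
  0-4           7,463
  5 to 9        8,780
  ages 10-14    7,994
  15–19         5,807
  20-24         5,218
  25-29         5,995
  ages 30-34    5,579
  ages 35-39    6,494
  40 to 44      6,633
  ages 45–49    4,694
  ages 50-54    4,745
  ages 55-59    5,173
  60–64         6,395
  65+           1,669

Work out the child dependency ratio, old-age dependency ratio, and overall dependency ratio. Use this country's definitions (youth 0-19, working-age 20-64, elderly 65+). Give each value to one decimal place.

Youth dependency ratio: 59.0
Old-age dependency ratio: 3.3
Total dependency ratio: 62.3

0–19: 7,463 + 8,780 + 7,994 + 5,807 = 30,044
20–64: 5,218 + 5,995 + 5,579 + 6,494 + 6,633 + 4,694 + 4,745 + 5,173 + 6,395 = 50,926
65+: 1,669
Youth dependency ratio = 30,044 / 50,926 × 100 = 59.0
Old-age dependency ratio = 1,669 / 50,926 × 100 = 3.3
Total dependency ratio = (30,044 + 1,669) / 50,926 × 100 = 31,713 / 50,926 × 100 = 62.3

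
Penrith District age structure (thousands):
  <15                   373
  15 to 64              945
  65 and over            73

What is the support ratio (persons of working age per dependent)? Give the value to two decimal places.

Support ratio: 2.12

Support ratio = 945 / (373 + 73) = 945 / 446 = 2.12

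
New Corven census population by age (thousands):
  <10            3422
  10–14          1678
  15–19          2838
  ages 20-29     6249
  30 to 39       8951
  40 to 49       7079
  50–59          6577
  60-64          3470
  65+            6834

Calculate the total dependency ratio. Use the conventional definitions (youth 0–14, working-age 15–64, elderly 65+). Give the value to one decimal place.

0–14: 3422 + 1678 = 5100
15–64: 2838 + 6249 + 8951 + 7079 + 6577 + 3470 = 35164
65+: 6834
Total dependency ratio = (5100 + 6834) / 35164 × 100 = 11934 / 35164 × 100 = 33.9

Total dependency ratio: 33.9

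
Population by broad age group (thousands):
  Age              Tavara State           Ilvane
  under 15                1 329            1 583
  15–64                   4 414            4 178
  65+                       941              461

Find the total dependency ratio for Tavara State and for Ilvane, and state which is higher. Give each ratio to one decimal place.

Tavara State: 51.4
Ilvane: 48.9
Higher: Tavara State

Tavara State: (1 329 + 941) / 4 414 × 100 = 2 270 / 4 414 × 100 = 51.4
Ilvane: (1 583 + 461) / 4 178 × 100 = 2 044 / 4 178 × 100 = 48.9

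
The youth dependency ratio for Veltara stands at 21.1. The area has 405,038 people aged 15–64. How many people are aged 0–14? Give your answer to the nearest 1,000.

Aged 0–14: 85,000

Youth dependency ratio = youth / working-age × 100
21.1 = Y / 405,038 × 100
⇒ 85,000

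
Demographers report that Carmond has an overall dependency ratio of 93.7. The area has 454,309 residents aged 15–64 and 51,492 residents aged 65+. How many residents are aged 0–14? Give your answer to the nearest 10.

Total dependency ratio = (youth + elderly) / working-age × 100
93.7 = (Y + 51,492) / 454,309 × 100
⇒ 374,200

Aged 0–14: 374,200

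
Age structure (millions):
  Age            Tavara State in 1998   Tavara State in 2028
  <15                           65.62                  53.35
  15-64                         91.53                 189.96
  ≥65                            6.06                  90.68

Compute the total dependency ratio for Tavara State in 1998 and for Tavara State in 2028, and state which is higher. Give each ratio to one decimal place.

Tavara State in 1998: (65.62 + 6.06) / 91.53 × 100 = 71.68 / 91.53 × 100 = 78.3
Tavara State in 2028: (53.35 + 90.68) / 189.96 × 100 = 144.03 / 189.96 × 100 = 75.8

Tavara State in 1998: 78.3
Tavara State in 2028: 75.8
Higher: Tavara State in 1998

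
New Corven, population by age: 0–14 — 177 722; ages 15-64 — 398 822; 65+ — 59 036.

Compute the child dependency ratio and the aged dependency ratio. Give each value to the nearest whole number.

Youth dependency ratio = 177 722 / 398 822 × 100 = 45
Old-age dependency ratio = 59 036 / 398 822 × 100 = 15

Youth dependency ratio: 45
Old-age dependency ratio: 15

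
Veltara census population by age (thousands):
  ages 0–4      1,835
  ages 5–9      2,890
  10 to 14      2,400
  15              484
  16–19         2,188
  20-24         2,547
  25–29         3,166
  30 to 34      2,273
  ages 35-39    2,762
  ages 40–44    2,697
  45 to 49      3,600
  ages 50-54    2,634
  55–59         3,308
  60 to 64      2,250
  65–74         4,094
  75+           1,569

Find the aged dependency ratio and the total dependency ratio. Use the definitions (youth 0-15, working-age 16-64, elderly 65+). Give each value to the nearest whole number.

Old-age dependency ratio: 21
Total dependency ratio: 48

0–15: 1,835 + 2,890 + 2,400 + 484 = 7,609
16–64: 2,188 + 2,547 + 3,166 + 2,273 + 2,762 + 2,697 + 3,600 + 2,634 + 3,308 + 2,250 = 27,425
65+: 4,094 + 1,569 = 5,663
Old-age dependency ratio = 5,663 / 27,425 × 100 = 21
Total dependency ratio = (7,609 + 5,663) / 27,425 × 100 = 13,272 / 27,425 × 100 = 48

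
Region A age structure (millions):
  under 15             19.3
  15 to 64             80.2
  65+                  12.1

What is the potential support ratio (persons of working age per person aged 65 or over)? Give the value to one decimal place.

Potential support ratio = 80.2 / 12.1 = 6.6

Potential support ratio: 6.6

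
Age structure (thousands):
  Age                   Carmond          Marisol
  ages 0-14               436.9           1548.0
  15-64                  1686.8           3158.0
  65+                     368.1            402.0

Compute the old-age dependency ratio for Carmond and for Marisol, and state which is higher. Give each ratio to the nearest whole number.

Carmond: 22
Marisol: 13
Higher: Carmond

Carmond: 368.1 / 1686.8 × 100 = 22
Marisol: 402.0 / 3158.0 × 100 = 13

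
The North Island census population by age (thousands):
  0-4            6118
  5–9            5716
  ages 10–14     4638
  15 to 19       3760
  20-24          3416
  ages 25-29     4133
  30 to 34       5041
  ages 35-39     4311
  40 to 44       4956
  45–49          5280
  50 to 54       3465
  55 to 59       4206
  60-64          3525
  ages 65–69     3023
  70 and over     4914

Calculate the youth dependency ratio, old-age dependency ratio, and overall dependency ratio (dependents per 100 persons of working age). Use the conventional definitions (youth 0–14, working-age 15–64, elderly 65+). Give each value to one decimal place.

Youth dependency ratio: 39.1
Old-age dependency ratio: 18.9
Total dependency ratio: 58.0

0–14: 6118 + 5716 + 4638 = 16472
15–64: 3760 + 3416 + 4133 + 5041 + 4311 + 4956 + 5280 + 3465 + 4206 + 3525 = 42093
65+: 3023 + 4914 = 7937
Youth dependency ratio = 16472 / 42093 × 100 = 39.1
Old-age dependency ratio = 7937 / 42093 × 100 = 18.9
Total dependency ratio = (16472 + 7937) / 42093 × 100 = 24409 / 42093 × 100 = 58.0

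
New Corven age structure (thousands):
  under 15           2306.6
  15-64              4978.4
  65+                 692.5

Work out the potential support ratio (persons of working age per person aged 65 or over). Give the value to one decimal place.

Potential support ratio: 7.2

Potential support ratio = 4978.4 / 692.5 = 7.2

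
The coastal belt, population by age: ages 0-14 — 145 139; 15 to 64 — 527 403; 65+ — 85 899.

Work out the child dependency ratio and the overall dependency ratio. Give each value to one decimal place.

Youth dependency ratio: 27.5
Total dependency ratio: 43.8

Youth dependency ratio = 145 139 / 527 403 × 100 = 27.5
Total dependency ratio = (145 139 + 85 899) / 527 403 × 100 = 231 038 / 527 403 × 100 = 43.8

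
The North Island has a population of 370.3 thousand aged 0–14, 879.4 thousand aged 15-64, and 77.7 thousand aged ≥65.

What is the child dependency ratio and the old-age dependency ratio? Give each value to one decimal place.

Youth dependency ratio: 42.1
Old-age dependency ratio: 8.8

Youth dependency ratio = 370.3 / 879.4 × 100 = 42.1
Old-age dependency ratio = 77.7 / 879.4 × 100 = 8.8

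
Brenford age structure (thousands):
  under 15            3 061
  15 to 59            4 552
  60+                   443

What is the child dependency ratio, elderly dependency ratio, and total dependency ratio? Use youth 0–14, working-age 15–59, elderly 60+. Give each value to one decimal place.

Youth dependency ratio: 67.2
Old-age dependency ratio: 9.7
Total dependency ratio: 77.0

Youth dependency ratio = 3 061 / 4 552 × 100 = 67.2
Old-age dependency ratio = 443 / 4 552 × 100 = 9.7
Total dependency ratio = (3 061 + 443) / 4 552 × 100 = 3 504 / 4 552 × 100 = 77.0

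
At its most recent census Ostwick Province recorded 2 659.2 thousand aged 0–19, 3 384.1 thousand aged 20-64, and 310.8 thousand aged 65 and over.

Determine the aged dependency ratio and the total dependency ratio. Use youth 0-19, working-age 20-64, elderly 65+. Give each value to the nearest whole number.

Old-age dependency ratio = 310.8 / 3 384.1 × 100 = 9
Total dependency ratio = (2 659.2 + 310.8) / 3 384.1 × 100 = 2 970.0 / 3 384.1 × 100 = 88

Old-age dependency ratio: 9
Total dependency ratio: 88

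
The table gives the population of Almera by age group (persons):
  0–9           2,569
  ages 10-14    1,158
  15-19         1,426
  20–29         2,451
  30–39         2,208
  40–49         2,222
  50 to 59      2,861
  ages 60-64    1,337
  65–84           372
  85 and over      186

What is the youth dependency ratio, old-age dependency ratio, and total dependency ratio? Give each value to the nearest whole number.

Youth dependency ratio: 30
Old-age dependency ratio: 4
Total dependency ratio: 34

0–14: 2,569 + 1,158 = 3,727
15–64: 1,426 + 2,451 + 2,208 + 2,222 + 2,861 + 1,337 = 12,505
65+: 372 + 186 = 558
Youth dependency ratio = 3,727 / 12,505 × 100 = 30
Old-age dependency ratio = 558 / 12,505 × 100 = 4
Total dependency ratio = (3,727 + 558) / 12,505 × 100 = 4,285 / 12,505 × 100 = 34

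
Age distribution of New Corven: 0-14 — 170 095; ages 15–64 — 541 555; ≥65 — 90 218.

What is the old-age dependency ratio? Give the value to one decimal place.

Old-age dependency ratio: 16.7

Old-age dependency ratio = 90 218 / 541 555 × 100 = 16.7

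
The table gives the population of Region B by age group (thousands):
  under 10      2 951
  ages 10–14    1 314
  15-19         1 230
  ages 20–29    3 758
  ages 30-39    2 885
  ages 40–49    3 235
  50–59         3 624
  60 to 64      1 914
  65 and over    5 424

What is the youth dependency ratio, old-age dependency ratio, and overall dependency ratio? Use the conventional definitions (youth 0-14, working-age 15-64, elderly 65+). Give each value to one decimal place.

Youth dependency ratio: 25.6
Old-age dependency ratio: 32.6
Total dependency ratio: 58.2

0–14: 2 951 + 1 314 = 4 265
15–64: 1 230 + 3 758 + 2 885 + 3 235 + 3 624 + 1 914 = 16 646
65+: 5 424
Youth dependency ratio = 4 265 / 16 646 × 100 = 25.6
Old-age dependency ratio = 5 424 / 16 646 × 100 = 32.6
Total dependency ratio = (4 265 + 5 424) / 16 646 × 100 = 9 689 / 16 646 × 100 = 58.2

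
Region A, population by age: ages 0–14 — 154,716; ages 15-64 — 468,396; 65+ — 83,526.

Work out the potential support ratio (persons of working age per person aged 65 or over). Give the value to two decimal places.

Potential support ratio = 468,396 / 83,526 = 5.61

Potential support ratio: 5.61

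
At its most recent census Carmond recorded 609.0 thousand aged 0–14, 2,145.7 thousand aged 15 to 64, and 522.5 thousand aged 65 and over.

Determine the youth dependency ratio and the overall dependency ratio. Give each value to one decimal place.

Youth dependency ratio: 28.4
Total dependency ratio: 52.7

Youth dependency ratio = 609.0 / 2,145.7 × 100 = 28.4
Total dependency ratio = (609.0 + 522.5) / 2,145.7 × 100 = 1,131.5 / 2,145.7 × 100 = 52.7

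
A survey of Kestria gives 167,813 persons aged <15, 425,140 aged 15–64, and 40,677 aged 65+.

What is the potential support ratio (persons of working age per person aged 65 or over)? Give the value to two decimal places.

Potential support ratio: 10.45

Potential support ratio = 425,140 / 40,677 = 10.45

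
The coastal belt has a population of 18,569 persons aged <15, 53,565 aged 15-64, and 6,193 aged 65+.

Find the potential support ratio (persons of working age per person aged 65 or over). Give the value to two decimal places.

Potential support ratio: 8.65

Potential support ratio = 53,565 / 6,193 = 8.65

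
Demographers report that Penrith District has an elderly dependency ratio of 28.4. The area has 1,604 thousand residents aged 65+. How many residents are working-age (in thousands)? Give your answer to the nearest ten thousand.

Working-age: 5,650

Old-age dependency ratio = elderly / working-age × 100
28.4 = 1,604 / W × 100
⇒ 5,650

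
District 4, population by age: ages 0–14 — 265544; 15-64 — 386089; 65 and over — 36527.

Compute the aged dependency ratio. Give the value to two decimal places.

Old-age dependency ratio = 36527 / 386089 × 100 = 9.46

Old-age dependency ratio: 9.46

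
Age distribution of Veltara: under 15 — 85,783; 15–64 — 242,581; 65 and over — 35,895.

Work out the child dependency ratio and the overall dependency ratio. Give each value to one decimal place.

Youth dependency ratio: 35.4
Total dependency ratio: 50.2

Youth dependency ratio = 85,783 / 242,581 × 100 = 35.4
Total dependency ratio = (85,783 + 35,895) / 242,581 × 100 = 121,678 / 242,581 × 100 = 50.2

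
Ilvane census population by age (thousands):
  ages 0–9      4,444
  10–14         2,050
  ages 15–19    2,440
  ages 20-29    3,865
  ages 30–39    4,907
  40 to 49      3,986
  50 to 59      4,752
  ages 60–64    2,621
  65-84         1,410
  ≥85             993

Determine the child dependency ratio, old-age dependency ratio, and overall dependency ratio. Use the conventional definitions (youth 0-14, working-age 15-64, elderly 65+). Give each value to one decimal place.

Youth dependency ratio: 28.8
Old-age dependency ratio: 10.6
Total dependency ratio: 39.4

0–14: 4,444 + 2,050 = 6,494
15–64: 2,440 + 3,865 + 4,907 + 3,986 + 4,752 + 2,621 = 22,571
65+: 1,410 + 993 = 2,403
Youth dependency ratio = 6,494 / 22,571 × 100 = 28.8
Old-age dependency ratio = 2,403 / 22,571 × 100 = 10.6
Total dependency ratio = (6,494 + 2,403) / 22,571 × 100 = 8,897 / 22,571 × 100 = 39.4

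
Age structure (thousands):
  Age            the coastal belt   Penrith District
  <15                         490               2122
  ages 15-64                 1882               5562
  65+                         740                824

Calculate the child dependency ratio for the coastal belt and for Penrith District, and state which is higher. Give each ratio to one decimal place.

the coastal belt: 26.0
Penrith District: 38.2
Higher: Penrith District

the coastal belt: 490 / 1882 × 100 = 26.0
Penrith District: 2122 / 5562 × 100 = 38.2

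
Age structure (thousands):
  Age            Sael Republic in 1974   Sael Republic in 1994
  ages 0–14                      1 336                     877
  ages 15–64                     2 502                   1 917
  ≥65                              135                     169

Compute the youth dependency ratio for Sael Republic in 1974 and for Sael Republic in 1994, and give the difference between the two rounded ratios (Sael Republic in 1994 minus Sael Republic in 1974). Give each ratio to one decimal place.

Sael Republic in 1974: 1 336 / 2 502 × 100 = 53.4
Sael Republic in 1994: 877 / 1 917 × 100 = 45.7

Sael Republic in 1974: 53.4
Sael Republic in 1994: 45.7
Difference: -7.7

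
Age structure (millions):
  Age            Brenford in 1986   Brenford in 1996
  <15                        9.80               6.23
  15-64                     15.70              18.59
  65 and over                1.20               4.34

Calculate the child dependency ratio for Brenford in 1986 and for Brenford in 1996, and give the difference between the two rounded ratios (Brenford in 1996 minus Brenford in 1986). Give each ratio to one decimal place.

Brenford in 1986: 9.80 / 15.70 × 100 = 62.4
Brenford in 1996: 6.23 / 18.59 × 100 = 33.5

Brenford in 1986: 62.4
Brenford in 1996: 33.5
Difference: -28.9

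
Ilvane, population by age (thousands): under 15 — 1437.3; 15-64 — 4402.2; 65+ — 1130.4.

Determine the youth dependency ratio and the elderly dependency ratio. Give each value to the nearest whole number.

Youth dependency ratio: 33
Old-age dependency ratio: 26

Youth dependency ratio = 1437.3 / 4402.2 × 100 = 33
Old-age dependency ratio = 1130.4 / 4402.2 × 100 = 26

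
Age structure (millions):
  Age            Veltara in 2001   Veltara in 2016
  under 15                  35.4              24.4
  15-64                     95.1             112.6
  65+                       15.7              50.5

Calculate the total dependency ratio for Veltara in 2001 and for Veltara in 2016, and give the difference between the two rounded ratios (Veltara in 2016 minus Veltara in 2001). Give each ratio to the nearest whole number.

Veltara in 2001: (35.4 + 15.7) / 95.1 × 100 = 51.1 / 95.1 × 100 = 54
Veltara in 2016: (24.4 + 50.5) / 112.6 × 100 = 74.9 / 112.6 × 100 = 67

Veltara in 2001: 54
Veltara in 2016: 67
Difference: +13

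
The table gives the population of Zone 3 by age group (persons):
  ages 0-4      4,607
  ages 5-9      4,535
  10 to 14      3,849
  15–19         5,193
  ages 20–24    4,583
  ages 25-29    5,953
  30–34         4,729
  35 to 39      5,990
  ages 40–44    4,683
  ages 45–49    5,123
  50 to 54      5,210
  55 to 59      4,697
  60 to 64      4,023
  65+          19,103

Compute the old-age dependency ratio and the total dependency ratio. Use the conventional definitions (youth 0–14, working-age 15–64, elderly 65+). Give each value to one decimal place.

Old-age dependency ratio: 38.1
Total dependency ratio: 64.0

0–14: 4,607 + 4,535 + 3,849 = 12,991
15–64: 5,193 + 4,583 + 5,953 + 4,729 + 5,990 + 4,683 + 5,123 + 5,210 + 4,697 + 4,023 = 50,184
65+: 19,103
Old-age dependency ratio = 19,103 / 50,184 × 100 = 38.1
Total dependency ratio = (12,991 + 19,103) / 50,184 × 100 = 32,094 / 50,184 × 100 = 64.0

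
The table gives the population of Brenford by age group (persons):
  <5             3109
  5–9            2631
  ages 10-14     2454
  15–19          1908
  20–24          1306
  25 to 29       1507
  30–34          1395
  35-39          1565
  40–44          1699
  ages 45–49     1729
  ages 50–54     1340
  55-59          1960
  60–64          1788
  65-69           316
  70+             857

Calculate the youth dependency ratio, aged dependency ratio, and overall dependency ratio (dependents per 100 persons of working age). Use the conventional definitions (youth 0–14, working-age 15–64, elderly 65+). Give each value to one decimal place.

Youth dependency ratio: 50.6
Old-age dependency ratio: 7.2
Total dependency ratio: 57.8

0–14: 3109 + 2631 + 2454 = 8194
15–64: 1908 + 1306 + 1507 + 1395 + 1565 + 1699 + 1729 + 1340 + 1960 + 1788 = 16197
65+: 316 + 857 = 1173
Youth dependency ratio = 8194 / 16197 × 100 = 50.6
Old-age dependency ratio = 1173 / 16197 × 100 = 7.2
Total dependency ratio = (8194 + 1173) / 16197 × 100 = 9367 / 16197 × 100 = 57.8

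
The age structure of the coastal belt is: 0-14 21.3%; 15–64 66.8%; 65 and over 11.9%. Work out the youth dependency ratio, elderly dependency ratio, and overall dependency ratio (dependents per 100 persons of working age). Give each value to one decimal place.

Youth dependency ratio: 31.9
Old-age dependency ratio: 17.8
Total dependency ratio: 49.7

Youth dependency ratio = 21.3 / 66.8 × 100 = 31.9
Old-age dependency ratio = 11.9 / 66.8 × 100 = 17.8
Total dependency ratio = (21.3 + 11.9) / 66.8 × 100 = 33.2 / 66.8 × 100 = 49.7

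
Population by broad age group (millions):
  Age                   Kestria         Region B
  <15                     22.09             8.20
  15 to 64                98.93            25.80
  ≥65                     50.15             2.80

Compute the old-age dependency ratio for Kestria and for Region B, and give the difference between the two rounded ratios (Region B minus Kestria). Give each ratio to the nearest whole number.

Kestria: 51
Region B: 11
Difference: -40

Kestria: 50.15 / 98.93 × 100 = 51
Region B: 2.80 / 25.80 × 100 = 11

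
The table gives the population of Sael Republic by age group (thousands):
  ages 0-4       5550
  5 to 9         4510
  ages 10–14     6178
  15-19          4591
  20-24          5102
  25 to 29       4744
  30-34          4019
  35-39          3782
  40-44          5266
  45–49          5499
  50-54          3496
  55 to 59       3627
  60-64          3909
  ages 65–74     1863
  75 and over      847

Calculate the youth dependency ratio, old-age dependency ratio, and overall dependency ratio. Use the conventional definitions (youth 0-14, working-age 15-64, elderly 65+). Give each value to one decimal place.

0–14: 5550 + 4510 + 6178 = 16238
15–64: 4591 + 5102 + 4744 + 4019 + 3782 + 5266 + 5499 + 3496 + 3627 + 3909 = 44035
65+: 1863 + 847 = 2710
Youth dependency ratio = 16238 / 44035 × 100 = 36.9
Old-age dependency ratio = 2710 / 44035 × 100 = 6.2
Total dependency ratio = (16238 + 2710) / 44035 × 100 = 18948 / 44035 × 100 = 43.0

Youth dependency ratio: 36.9
Old-age dependency ratio: 6.2
Total dependency ratio: 43.0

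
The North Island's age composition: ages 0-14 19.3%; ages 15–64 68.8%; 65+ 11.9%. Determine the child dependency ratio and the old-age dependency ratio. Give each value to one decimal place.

Youth dependency ratio: 28.1
Old-age dependency ratio: 17.3

Youth dependency ratio = 19.3 / 68.8 × 100 = 28.1
Old-age dependency ratio = 11.9 / 68.8 × 100 = 17.3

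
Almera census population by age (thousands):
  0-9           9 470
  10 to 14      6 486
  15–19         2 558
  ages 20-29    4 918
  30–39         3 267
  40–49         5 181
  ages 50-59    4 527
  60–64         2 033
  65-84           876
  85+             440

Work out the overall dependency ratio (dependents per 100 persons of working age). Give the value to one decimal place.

Total dependency ratio: 76.8

0–14: 9 470 + 6 486 = 15 956
15–64: 2 558 + 4 918 + 3 267 + 5 181 + 4 527 + 2 033 = 22 484
65+: 876 + 440 = 1 316
Total dependency ratio = (15 956 + 1 316) / 22 484 × 100 = 17 272 / 22 484 × 100 = 76.8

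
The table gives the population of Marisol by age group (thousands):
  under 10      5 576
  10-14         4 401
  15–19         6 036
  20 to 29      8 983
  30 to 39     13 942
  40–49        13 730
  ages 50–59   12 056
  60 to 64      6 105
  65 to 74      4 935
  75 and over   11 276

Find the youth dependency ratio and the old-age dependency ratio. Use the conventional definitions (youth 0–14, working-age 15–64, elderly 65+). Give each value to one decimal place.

Youth dependency ratio: 16.4
Old-age dependency ratio: 26.6

0–14: 5 576 + 4 401 = 9 977
15–64: 6 036 + 8 983 + 13 942 + 13 730 + 12 056 + 6 105 = 60 852
65+: 4 935 + 11 276 = 16 211
Youth dependency ratio = 9 977 / 60 852 × 100 = 16.4
Old-age dependency ratio = 16 211 / 60 852 × 100 = 26.6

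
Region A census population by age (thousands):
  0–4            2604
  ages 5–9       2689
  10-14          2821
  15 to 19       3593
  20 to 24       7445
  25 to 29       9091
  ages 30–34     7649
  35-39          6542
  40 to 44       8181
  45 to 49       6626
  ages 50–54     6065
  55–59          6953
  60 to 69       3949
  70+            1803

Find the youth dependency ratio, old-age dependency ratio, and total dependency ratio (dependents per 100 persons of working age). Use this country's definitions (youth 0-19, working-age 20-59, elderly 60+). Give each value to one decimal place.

Youth dependency ratio: 20.0
Old-age dependency ratio: 9.8
Total dependency ratio: 29.8

0–19: 2604 + 2689 + 2821 + 3593 = 11707
20–59: 7445 + 9091 + 7649 + 6542 + 8181 + 6626 + 6065 + 6953 = 58552
60+: 3949 + 1803 = 5752
Youth dependency ratio = 11707 / 58552 × 100 = 20.0
Old-age dependency ratio = 5752 / 58552 × 100 = 9.8
Total dependency ratio = (11707 + 5752) / 58552 × 100 = 17459 / 58552 × 100 = 29.8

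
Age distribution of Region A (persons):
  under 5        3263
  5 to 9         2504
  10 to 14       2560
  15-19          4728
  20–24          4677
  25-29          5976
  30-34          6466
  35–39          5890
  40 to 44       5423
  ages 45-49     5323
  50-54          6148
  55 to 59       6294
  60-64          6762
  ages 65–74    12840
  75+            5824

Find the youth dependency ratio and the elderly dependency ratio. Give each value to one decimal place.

Youth dependency ratio: 14.4
Old-age dependency ratio: 32.4

0–14: 3263 + 2504 + 2560 = 8327
15–64: 4728 + 4677 + 5976 + 6466 + 5890 + 5423 + 5323 + 6148 + 6294 + 6762 = 57687
65+: 12840 + 5824 = 18664
Youth dependency ratio = 8327 / 57687 × 100 = 14.4
Old-age dependency ratio = 18664 / 57687 × 100 = 32.4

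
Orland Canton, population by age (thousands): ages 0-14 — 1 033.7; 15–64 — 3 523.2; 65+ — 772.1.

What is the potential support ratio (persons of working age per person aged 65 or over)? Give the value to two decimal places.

Potential support ratio: 4.56

Potential support ratio = 3 523.2 / 772.1 = 4.56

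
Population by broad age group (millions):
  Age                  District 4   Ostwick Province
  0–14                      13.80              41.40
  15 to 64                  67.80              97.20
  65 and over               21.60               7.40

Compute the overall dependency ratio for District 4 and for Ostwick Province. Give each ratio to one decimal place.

District 4: (13.80 + 21.60) / 67.80 × 100 = 35.40 / 67.80 × 100 = 52.2
Ostwick Province: (41.40 + 7.40) / 97.20 × 100 = 48.80 / 97.20 × 100 = 50.2

District 4: 52.2
Ostwick Province: 50.2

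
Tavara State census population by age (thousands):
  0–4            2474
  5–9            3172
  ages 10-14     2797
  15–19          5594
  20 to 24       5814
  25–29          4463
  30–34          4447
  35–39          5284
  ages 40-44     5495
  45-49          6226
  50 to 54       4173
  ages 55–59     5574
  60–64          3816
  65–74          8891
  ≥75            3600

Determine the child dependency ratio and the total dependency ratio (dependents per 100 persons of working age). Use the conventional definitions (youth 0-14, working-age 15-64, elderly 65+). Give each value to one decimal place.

Youth dependency ratio: 16.6
Total dependency ratio: 41.1

0–14: 2474 + 3172 + 2797 = 8443
15–64: 5594 + 5814 + 4463 + 4447 + 5284 + 5495 + 6226 + 4173 + 5574 + 3816 = 50886
65+: 8891 + 3600 = 12491
Youth dependency ratio = 8443 / 50886 × 100 = 16.6
Total dependency ratio = (8443 + 12491) / 50886 × 100 = 20934 / 50886 × 100 = 41.1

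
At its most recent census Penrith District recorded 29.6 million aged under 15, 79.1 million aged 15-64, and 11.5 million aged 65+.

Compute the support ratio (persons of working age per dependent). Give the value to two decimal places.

Support ratio: 1.92

Support ratio = 79.1 / (29.6 + 11.5) = 79.1 / 41.1 = 1.92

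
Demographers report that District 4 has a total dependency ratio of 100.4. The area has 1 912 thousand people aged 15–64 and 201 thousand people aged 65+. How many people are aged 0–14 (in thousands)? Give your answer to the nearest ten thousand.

Aged 0–14: 1 720

Total dependency ratio = (youth + elderly) / working-age × 100
100.4 = (Y + 201) / 1 912 × 100
⇒ 1 720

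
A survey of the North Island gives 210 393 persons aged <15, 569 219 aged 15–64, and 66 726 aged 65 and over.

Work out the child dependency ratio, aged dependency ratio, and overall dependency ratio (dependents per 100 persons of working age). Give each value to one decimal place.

Youth dependency ratio = 210 393 / 569 219 × 100 = 37.0
Old-age dependency ratio = 66 726 / 569 219 × 100 = 11.7
Total dependency ratio = (210 393 + 66 726) / 569 219 × 100 = 277 119 / 569 219 × 100 = 48.7

Youth dependency ratio: 37.0
Old-age dependency ratio: 11.7
Total dependency ratio: 48.7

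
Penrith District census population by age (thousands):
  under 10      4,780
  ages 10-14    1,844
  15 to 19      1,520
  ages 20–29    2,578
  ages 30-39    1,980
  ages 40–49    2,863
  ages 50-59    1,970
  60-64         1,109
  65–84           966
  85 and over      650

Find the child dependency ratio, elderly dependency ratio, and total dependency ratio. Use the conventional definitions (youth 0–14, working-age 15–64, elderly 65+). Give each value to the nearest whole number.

Youth dependency ratio: 55
Old-age dependency ratio: 13
Total dependency ratio: 69

0–14: 4,780 + 1,844 = 6,624
15–64: 1,520 + 2,578 + 1,980 + 2,863 + 1,970 + 1,109 = 12,020
65+: 966 + 650 = 1,616
Youth dependency ratio = 6,624 / 12,020 × 100 = 55
Old-age dependency ratio = 1,616 / 12,020 × 100 = 13
Total dependency ratio = (6,624 + 1,616) / 12,020 × 100 = 8,240 / 12,020 × 100 = 69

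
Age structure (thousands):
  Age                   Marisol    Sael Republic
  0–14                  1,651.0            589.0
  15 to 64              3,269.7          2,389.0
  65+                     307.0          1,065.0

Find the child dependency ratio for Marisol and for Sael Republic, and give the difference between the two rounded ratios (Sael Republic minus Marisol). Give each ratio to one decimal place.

Marisol: 50.5
Sael Republic: 24.7
Difference: -25.8

Marisol: 1,651.0 / 3,269.7 × 100 = 50.5
Sael Republic: 589.0 / 2,389.0 × 100 = 24.7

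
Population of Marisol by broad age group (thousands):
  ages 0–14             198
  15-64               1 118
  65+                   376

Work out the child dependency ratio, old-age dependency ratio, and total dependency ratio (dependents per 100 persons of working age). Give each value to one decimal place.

Youth dependency ratio: 17.7
Old-age dependency ratio: 33.6
Total dependency ratio: 51.3

Youth dependency ratio = 198 / 1 118 × 100 = 17.7
Old-age dependency ratio = 376 / 1 118 × 100 = 33.6
Total dependency ratio = (198 + 376) / 1 118 × 100 = 574 / 1 118 × 100 = 51.3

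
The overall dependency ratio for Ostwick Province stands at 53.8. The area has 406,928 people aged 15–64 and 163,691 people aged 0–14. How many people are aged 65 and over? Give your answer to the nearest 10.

Total dependency ratio = (youth + elderly) / working-age × 100
53.8 = (163,691 + E) / 406,928 × 100
⇒ 55,240

Aged 65 and over: 55,240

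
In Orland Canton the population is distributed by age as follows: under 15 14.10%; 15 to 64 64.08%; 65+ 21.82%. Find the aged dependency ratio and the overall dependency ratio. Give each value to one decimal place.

Old-age dependency ratio: 34.1
Total dependency ratio: 56.1

Old-age dependency ratio = 21.82 / 64.08 × 100 = 34.1
Total dependency ratio = (14.10 + 21.82) / 64.08 × 100 = 35.92 / 64.08 × 100 = 56.1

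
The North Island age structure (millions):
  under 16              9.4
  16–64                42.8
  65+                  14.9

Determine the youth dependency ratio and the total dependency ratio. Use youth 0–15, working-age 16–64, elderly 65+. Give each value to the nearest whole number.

Youth dependency ratio: 22
Total dependency ratio: 57

Youth dependency ratio = 9.4 / 42.8 × 100 = 22
Total dependency ratio = (9.4 + 14.9) / 42.8 × 100 = 24.3 / 42.8 × 100 = 57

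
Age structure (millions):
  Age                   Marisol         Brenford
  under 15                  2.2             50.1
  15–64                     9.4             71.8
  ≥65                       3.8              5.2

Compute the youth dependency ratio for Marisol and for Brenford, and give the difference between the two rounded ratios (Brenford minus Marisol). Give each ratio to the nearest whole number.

Marisol: 23
Brenford: 70
Difference: +47

Marisol: 2.2 / 9.4 × 100 = 23
Brenford: 50.1 / 71.8 × 100 = 70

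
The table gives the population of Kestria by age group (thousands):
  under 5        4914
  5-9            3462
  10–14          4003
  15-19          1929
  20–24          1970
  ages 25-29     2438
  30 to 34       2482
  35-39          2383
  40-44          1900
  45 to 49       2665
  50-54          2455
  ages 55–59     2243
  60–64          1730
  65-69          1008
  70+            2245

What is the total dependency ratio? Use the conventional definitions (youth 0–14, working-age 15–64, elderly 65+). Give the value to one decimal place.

0–14: 4914 + 3462 + 4003 = 12379
15–64: 1929 + 1970 + 2438 + 2482 + 2383 + 1900 + 2665 + 2455 + 2243 + 1730 = 22195
65+: 1008 + 2245 = 3253
Total dependency ratio = (12379 + 3253) / 22195 × 100 = 15632 / 22195 × 100 = 70.4

Total dependency ratio: 70.4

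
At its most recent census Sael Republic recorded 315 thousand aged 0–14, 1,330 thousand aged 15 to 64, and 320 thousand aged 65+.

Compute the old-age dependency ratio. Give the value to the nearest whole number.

Old-age dependency ratio = 320 / 1,330 × 100 = 24

Old-age dependency ratio: 24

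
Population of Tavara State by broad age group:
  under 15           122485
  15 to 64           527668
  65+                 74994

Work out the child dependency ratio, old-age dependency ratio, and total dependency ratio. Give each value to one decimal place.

Youth dependency ratio = 122485 / 527668 × 100 = 23.2
Old-age dependency ratio = 74994 / 527668 × 100 = 14.2
Total dependency ratio = (122485 + 74994) / 527668 × 100 = 197479 / 527668 × 100 = 37.4

Youth dependency ratio: 23.2
Old-age dependency ratio: 14.2
Total dependency ratio: 37.4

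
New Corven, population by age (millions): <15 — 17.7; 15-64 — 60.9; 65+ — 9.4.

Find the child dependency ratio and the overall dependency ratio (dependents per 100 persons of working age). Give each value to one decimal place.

Youth dependency ratio: 29.1
Total dependency ratio: 44.5

Youth dependency ratio = 17.7 / 60.9 × 100 = 29.1
Total dependency ratio = (17.7 + 9.4) / 60.9 × 100 = 27.1 / 60.9 × 100 = 44.5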